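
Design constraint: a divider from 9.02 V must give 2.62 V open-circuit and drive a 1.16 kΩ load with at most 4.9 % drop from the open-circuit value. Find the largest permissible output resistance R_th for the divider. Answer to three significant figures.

Loading drop = R_th/(R_th + R_L) ≤ 0.0490, so R_th ≤ R_L · ε/(1−ε) = 1.16 kΩ × 0.0490/0.9510 = 59.8 Ω.
(Any R1, R2 with R2/(R1+R2) = 0.290 and R1‖R2 ≤ 59.8 Ω will meet the spec.)

R_th ≤ 59.8 Ω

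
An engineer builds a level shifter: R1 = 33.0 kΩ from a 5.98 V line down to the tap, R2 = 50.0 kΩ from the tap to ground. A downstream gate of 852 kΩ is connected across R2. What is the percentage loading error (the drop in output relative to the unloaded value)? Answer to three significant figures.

2.28 %

The divider's output (Thévenin) resistance is R1‖R2 = 19.88 kΩ.
Fractional drop under load = R_th/(R_th + R_L) = 19.88 / (19.88 + 852) = 0.02280.
So the output falls by 2.28 %.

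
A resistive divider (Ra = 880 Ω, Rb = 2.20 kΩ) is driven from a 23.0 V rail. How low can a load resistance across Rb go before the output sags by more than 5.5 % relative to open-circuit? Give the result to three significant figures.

Output resistance R_th = Ra‖Rb = (880 × 2200)/3080 = 628.6 Ω.
The fractional drop is R_th/(R_th + R_L); requiring this ≤ 0.0550 gives R_L ≥ R_th(1/0.0550 − 1) = 628.6 × 17.18 = 10.8 kΩ.

R_L(min) ≈ 10.8 kΩ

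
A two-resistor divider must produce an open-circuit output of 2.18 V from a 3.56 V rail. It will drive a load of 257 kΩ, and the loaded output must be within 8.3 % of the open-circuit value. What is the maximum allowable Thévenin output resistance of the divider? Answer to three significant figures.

Loading drop = R_th/(R_th + R_L) ≤ 0.0830, so R_th ≤ R_L · ε/(1−ε) = 257 kΩ × 0.0830/0.9170 = 23.3 kΩ.

R_th ≤ 23.3 kΩ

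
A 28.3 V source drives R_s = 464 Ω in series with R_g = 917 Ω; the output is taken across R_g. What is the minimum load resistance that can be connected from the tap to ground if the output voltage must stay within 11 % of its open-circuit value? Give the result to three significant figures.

Output resistance R_th = R_s‖R_g = (464 × 917)/1381 = 308.1 Ω.
The fractional drop is R_th/(R_th + R_L); requiring this ≤ 0.110 gives R_L ≥ R_th(1/0.110 − 1) = 308.1 × 8.091 = 2.49 kΩ.

R_L(min) ≈ 2.49 kΩ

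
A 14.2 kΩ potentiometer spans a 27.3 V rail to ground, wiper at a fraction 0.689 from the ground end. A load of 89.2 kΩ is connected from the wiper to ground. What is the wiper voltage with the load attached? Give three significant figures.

The wiper splits the pot into (1−α)R = 4.416 kΩ above and αR = 9.784 kΩ below.
Lower section ‖ load = 8.817 kΩ.
V_wiper = 27.3 × 8.817/(4.416 + 8.817) = 18.2 V.

V ≈ 18.2 V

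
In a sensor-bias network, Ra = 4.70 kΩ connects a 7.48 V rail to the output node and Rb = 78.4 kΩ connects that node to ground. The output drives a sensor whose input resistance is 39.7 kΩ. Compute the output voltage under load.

V_out ≈ 6.35 V

The load sits in parallel with Rb: Rb‖R_L = (78.4 × 39.7) / (78.4 + 39.7) = 26.35 kΩ.
V_out = 7.48 × 26.35 / (4.70 + 26.35) = 7.48 × 26.35/31.05 = 6.35 V.
(Unloaded it would have been 7.06 V.)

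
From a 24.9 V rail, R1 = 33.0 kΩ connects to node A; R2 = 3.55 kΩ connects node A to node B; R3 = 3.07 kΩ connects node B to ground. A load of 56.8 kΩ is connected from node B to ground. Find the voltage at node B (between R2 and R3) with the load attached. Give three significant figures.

V ≈ 1.84 V

At node B, R3 is in parallel with the load: R3‖R_L = 2.913 kΩ.
Below node A the resistance is R2 + (R3‖R_L) = 6.463 kΩ, so V_A = 24.9 × 6.463/39.46 = 4.078 V.
Then V_B = V_A × (R3‖R_L)/(R2 + R3‖R_L) = 4.078 × 2.913/6.463 = 1.84 V.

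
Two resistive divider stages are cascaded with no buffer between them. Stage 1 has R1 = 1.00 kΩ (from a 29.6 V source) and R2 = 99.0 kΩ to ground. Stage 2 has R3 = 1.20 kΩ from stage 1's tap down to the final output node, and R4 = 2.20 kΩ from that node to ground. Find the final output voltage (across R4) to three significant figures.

Stage 2 presents R3+R4 = 3.400 kΩ as a load on stage 1's tap.
Stage 1's lower leg becomes R2‖(R3+R4) = 3.287 kΩ, so V_mid = 29.6 × 3.287/4.287 = 22.70 V.
Stage 2 is itself unloaded: V_out = V_mid × R4/(R3+R4) = 22.70 × 2.20/3.400 = 14.7 V.

V_out ≈ 14.7 V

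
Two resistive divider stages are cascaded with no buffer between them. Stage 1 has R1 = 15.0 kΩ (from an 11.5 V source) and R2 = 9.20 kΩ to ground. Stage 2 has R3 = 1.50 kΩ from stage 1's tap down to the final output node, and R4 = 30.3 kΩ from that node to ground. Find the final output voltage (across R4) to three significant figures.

Stage 2 presents R3+R4 = 31.80 kΩ as a load on stage 1's tap.
Stage 1's lower leg becomes R2‖(R3+R4) = 7.136 kΩ, so V_mid = 11.5 × 7.136/22.14 = 3.707 V.
Stage 2 is itself unloaded: V_out = V_mid × R4/(R3+R4) = 3.707 × 30.3/31.80 = 3.53 V.

V_out ≈ 3.53 V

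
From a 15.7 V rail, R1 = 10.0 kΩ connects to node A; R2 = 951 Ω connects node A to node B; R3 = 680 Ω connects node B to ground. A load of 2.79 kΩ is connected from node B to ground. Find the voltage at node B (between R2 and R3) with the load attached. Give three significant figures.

V ≈ 0.747 V

At node B, R3 is in parallel with the load: R3‖R_L = 546.7 Ω.
Below node A the resistance is R2 + (R3‖R_L) = 1498 Ω, so V_A = 15.7 × 1498/11500 = 2.045 V.
Then V_B = V_A × (R3‖R_L)/(R2 + R3‖R_L) = 2.045 × 546.7/1498 = 0.747 V.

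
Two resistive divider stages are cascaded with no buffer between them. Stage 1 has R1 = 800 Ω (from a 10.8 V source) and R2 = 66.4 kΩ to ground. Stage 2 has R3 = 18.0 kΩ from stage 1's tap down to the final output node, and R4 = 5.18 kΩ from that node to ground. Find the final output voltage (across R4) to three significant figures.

V_out ≈ 2.31 V

Stage 2 presents R3+R4 = 23180 Ω as a load on stage 1's tap.
Stage 1's lower leg becomes R2‖(R3+R4) = 17180 Ω, so V_mid = 10.8 × 17180/17980 = 10.32 V.
Stage 2 is itself unloaded: V_out = V_mid × R4/(R3+R4) = 10.32 × 5180/23180 = 2.31 V.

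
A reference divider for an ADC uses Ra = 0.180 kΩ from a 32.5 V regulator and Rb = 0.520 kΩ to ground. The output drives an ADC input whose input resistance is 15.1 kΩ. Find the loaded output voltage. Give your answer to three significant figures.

V_out ≈ 23.9 V

The load sits in parallel with Rb: Rb‖R_L = (520 × 15100) / (520 + 15100) = 502.7 Ω.
V_out = 32.5 × 502.7 / (180 + 502.7) = 32.5 × 502.7/682.7 = 23.9 V.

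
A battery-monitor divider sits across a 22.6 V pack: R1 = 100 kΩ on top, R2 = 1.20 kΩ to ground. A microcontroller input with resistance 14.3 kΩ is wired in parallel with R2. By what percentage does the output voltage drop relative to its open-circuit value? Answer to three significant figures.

7.66 %

The divider's output (Thévenin) resistance is R1‖R2 = 1.186 kΩ.
Fractional drop under load = R_th/(R_th + R_L) = 1.186 / (1.186 + 14.3) = 0.07657.
So the output falls by 7.66 %.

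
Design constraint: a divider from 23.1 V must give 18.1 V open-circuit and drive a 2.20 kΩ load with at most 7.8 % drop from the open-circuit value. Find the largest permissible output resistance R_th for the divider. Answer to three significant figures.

R_th ≤ 186 Ω

Loading drop = R_th/(R_th + R_L) ≤ 0.0780, so R_th ≤ R_L · ε/(1−ε) = 2.20 kΩ × 0.0780/0.9220 = 186 Ω.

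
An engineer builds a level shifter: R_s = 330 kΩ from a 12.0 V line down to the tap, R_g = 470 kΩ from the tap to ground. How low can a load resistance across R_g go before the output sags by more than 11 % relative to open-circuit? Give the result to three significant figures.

Output resistance R_th = R_s‖R_g = (330 × 470)/800.0 = 193.9 kΩ.
The fractional drop is R_th/(R_th + R_L); requiring this ≤ 0.110 gives R_L ≥ R_th(1/0.110 − 1) = 193.9 × 8.091 = 1.57 MΩ.

R_L(min) ≈ 1.57 MΩ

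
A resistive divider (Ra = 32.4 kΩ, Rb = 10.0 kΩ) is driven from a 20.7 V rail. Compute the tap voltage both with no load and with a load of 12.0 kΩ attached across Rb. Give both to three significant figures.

Unloaded: 4.88 V; loaded: 2.98 V

Open-circuit: V = 20.7 × 10.0/(32.4 + 10.0) = 4.88 V.
With the load, Rb becomes Rb‖R_L = 5.455 kΩ, so V = 20.7 × 5.455/37.85 = 2.98 V.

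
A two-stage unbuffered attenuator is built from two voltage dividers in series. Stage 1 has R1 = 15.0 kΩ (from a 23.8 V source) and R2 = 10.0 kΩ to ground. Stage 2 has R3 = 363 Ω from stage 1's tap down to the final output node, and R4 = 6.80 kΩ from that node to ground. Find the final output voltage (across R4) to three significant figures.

Stage 2 presents R3+R4 = 7163 Ω as a load on stage 1's tap.
Stage 1's lower leg becomes R2‖(R3+R4) = 4174 Ω, so V_mid = 23.8 × 4174/19170 = 5.181 V.
Stage 2 is itself unloaded: V_out = V_mid × R4/(R3+R4) = 5.181 × 6800/7163 = 4.92 V.

V_out ≈ 4.92 V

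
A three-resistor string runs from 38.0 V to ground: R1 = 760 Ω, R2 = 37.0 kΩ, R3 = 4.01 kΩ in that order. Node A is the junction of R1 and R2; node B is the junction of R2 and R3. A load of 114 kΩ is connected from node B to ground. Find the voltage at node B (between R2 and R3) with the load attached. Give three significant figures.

At node B, R3 is in parallel with the load: R3‖R_L = 3874 Ω.
Below node A the resistance is R2 + (R3‖R_L) = 40870 Ω, so V_A = 38.0 × 40870/41630 = 37.31 V.
Then V_B = V_A × (R3‖R_L)/(R2 + R3‖R_L) = 37.31 × 3874/40870 = 3.54 V.

V ≈ 3.54 V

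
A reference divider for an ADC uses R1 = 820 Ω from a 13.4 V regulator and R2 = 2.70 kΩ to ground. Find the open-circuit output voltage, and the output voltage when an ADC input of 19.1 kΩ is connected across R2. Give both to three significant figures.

Unloaded: 10.3 V; loaded: 9.95 V

Open-circuit: V = 13.4 × 2700/(820 + 2700) = 10.3 V.
With the load, R2 becomes R2‖R_L = 2366 Ω, so V = 13.4 × 2366/3186 = 9.95 V.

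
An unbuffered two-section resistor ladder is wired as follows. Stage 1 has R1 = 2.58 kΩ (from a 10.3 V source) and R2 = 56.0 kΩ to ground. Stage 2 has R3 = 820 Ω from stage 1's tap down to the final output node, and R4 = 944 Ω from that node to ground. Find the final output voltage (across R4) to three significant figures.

V_out ≈ 2.20 V

Stage 2 presents R3+R4 = 1764 Ω as a load on stage 1's tap.
Stage 1's lower leg becomes R2‖(R3+R4) = 1710 Ω, so V_mid = 10.3 × 1710/4290 = 4.106 V.
Stage 2 is itself unloaded: V_out = V_mid × R4/(R3+R4) = 4.106 × 944/1764 = 2.20 V.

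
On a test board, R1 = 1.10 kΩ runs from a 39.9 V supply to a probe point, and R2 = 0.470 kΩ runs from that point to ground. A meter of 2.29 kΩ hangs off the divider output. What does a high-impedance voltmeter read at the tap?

The load sits in parallel with R2: R2‖R_L = (470 × 2290) / (470 + 2290) = 390.0 Ω.
V_out = 39.9 × 390.0 / (1100 + 390.0) = 39.9 × 390.0/1490 = 10.4 V.

V_out ≈ 10.4 V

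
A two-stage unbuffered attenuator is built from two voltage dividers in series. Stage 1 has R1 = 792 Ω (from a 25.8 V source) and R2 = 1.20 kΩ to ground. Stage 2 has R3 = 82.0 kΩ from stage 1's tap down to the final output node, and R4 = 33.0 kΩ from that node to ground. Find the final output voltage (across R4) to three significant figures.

V_out ≈ 4.44 V

Stage 2 presents R3+R4 = 115000 Ω as a load on stage 1's tap.
Stage 1's lower leg becomes R2‖(R3+R4) = 1188 Ω, so V_mid = 25.8 × 1188/1980 = 15.48 V.
Stage 2 is itself unloaded: V_out = V_mid × R4/(R3+R4) = 15.48 × 33000/115000 = 4.44 V.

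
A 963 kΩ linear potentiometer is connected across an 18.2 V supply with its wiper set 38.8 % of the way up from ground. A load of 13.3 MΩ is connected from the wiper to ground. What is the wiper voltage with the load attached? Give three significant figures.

V ≈ 6.94 V

The wiper splits the pot into (1−α)R = 589.4 kΩ above and αR = 373.6 kΩ below.
Lower section ‖ load = 363.4 kΩ.
V_wiper = 18.2 × 363.4/(589.4 + 363.4) = 6.94 V.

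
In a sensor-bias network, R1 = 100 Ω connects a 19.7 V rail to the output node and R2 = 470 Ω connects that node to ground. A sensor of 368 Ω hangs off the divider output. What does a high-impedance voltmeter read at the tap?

V_out ≈ 13.3 V

The load sits in parallel with R2: R2‖R_L = (470 × 368) / (470 + 368) = 206.4 Ω.
V_out = 19.7 × 206.4 / (100 + 206.4) = 19.7 × 206.4/306.4 = 13.3 V.
(Unloaded it would have been 16.2 V.)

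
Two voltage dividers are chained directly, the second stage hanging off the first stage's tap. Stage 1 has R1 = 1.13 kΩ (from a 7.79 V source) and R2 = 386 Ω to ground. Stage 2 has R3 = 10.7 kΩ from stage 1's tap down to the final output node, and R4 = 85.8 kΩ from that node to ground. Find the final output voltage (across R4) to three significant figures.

Stage 2 presents R3+R4 = 96500 Ω as a load on stage 1's tap.
Stage 1's lower leg becomes R2‖(R3+R4) = 384.5 Ω, so V_mid = 7.79 × 384.5/1514 = 1.978 V.
Stage 2 is itself unloaded: V_out = V_mid × R4/(R3+R4) = 1.978 × 85800/96500 = 1.76 V.

V_out ≈ 1.76 V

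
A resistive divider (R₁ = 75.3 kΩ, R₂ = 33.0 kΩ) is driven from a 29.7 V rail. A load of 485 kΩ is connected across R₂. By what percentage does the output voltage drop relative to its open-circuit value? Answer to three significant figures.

The divider's output (Thévenin) resistance is R₁‖R₂ = 22.94 kΩ.
Fractional drop under load = R_th/(R_th + R_L) = 22.94 / (22.94 + 485) = 0.04517.
So the output falls by 4.52 %.

4.52 %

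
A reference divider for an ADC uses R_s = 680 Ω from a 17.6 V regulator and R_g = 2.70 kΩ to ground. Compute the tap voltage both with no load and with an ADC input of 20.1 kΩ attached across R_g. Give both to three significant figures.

Open-circuit: V = 17.6 × 2700/(680 + 2700) = 14.1 V.
With the load, R_g becomes R_g‖R_L = 2380 Ω, so V = 17.6 × 2380/3060 = 13.7 V.

Unloaded: 14.1 V; loaded: 13.7 V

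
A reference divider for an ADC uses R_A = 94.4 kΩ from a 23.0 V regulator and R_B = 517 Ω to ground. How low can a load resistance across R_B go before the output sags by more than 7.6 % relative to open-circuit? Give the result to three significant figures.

R_L(min) ≈ 6.25 kΩ

Output resistance R_th = R_A‖R_B = (94400 × 517)/94920 = 514.2 Ω.
The fractional drop is R_th/(R_th + R_L); requiring this ≤ 0.0760 gives R_L ≥ R_th(1/0.0760 − 1) = 514.2 × 12.16 = 6.25 kΩ.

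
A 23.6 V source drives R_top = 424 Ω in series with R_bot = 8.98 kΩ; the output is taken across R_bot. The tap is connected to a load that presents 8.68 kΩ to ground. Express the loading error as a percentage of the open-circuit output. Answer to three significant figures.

4.46 %

The divider's output (Thévenin) resistance is R_top‖R_bot = 404.9 Ω.
Fractional drop under load = R_th/(R_th + R_L) = 404.9 / (404.9 + 8680) = 0.04457.
So the output falls by 4.46 %.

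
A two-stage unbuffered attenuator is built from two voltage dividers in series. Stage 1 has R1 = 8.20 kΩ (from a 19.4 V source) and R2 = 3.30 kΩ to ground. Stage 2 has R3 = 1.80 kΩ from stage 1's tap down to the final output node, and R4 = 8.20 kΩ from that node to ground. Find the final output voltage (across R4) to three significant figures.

V_out ≈ 3.70 V

Stage 2 presents R3+R4 = 10.00 kΩ as a load on stage 1's tap.
Stage 1's lower leg becomes R2‖(R3+R4) = 2.481 kΩ, so V_mid = 19.4 × 2.481/10.68 = 4.507 V.
Stage 2 is itself unloaded: V_out = V_mid × R4/(R3+R4) = 4.507 × 8.20/10.00 = 3.70 V.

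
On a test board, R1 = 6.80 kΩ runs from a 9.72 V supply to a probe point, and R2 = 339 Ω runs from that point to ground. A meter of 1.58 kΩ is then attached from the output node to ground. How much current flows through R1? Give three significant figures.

R2‖R_L = 279.1 Ω, so the source sees R1 + R2‖R_L = 7079 Ω.
I = 9.72 V / 7079 Ω = 1.37 mA.

I ≈ 1.37 mA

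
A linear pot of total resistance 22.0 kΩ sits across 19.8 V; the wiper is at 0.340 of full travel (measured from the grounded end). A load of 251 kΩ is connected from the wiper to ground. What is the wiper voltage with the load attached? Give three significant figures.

The wiper splits the pot into (1−α)R = 14.52 kΩ above and αR = 7.480 kΩ below.
Lower section ‖ load = 7.264 kΩ.
V_wiper = 19.8 × 7.264/(14.52 + 7.264) = 6.60 V.

V ≈ 6.60 V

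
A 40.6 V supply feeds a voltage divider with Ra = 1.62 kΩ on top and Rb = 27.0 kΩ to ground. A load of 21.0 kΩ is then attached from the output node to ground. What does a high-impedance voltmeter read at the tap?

The load sits in parallel with Rb: Rb‖R_L = (27.0 × 21.0) / (27.0 + 21.0) = 11.81 kΩ.
V_out = 40.6 × 11.81 / (1.62 + 11.81) = 40.6 × 11.81/13.43 = 35.7 V.
(Unloaded it would have been 38.3 V.)

V_out ≈ 35.7 V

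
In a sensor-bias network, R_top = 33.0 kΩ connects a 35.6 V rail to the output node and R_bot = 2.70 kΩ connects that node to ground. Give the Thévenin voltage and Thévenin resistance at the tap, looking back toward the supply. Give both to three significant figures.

V_th is the open-circuit tap voltage: 35.6 × 2.70/(33.0 + 2.70) = 2.69 V.
With the supply zeroed, R_top and R_bot appear in parallel from the tap: R_th = R_top‖R_bot = (33.0 × 2.70)/35.70 = 2.50 kΩ.

V_th = 2.69 V, R_th = 2.50 kΩ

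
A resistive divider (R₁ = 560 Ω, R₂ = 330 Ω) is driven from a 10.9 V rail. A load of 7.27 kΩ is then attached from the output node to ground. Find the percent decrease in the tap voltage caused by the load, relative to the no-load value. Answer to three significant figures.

2.78 %

The divider's output (Thévenin) resistance is R₁‖R₂ = 207.6 Ω.
Fractional drop under load = R_th/(R_th + R_L) = 207.6 / (207.6 + 7270) = 0.02777.
So the output falls by 2.78 %.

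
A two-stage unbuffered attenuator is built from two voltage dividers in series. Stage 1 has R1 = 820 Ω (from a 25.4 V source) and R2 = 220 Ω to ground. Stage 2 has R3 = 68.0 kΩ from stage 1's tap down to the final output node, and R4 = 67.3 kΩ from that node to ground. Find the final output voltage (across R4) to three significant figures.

Stage 2 presents R3+R4 = 135300 Ω as a load on stage 1's tap.
Stage 1's lower leg becomes R2‖(R3+R4) = 219.6 Ω, so V_mid = 25.4 × 219.6/1040 = 5.366 V.
Stage 2 is itself unloaded: V_out = V_mid × R4/(R3+R4) = 5.366 × 67300/135300 = 2.67 V.

V_out ≈ 2.67 V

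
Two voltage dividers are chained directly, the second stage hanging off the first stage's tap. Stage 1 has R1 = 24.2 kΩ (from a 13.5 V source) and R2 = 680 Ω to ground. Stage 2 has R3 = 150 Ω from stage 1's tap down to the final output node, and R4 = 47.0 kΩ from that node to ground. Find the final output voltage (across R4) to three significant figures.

V_out ≈ 0.363 V

Stage 2 presents R3+R4 = 47150 Ω as a load on stage 1's tap.
Stage 1's lower leg becomes R2‖(R3+R4) = 670.3 Ω, so V_mid = 13.5 × 670.3/24870 = 0.3639 V.
Stage 2 is itself unloaded: V_out = V_mid × R4/(R3+R4) = 0.3639 × 47000/47150 = 0.363 V.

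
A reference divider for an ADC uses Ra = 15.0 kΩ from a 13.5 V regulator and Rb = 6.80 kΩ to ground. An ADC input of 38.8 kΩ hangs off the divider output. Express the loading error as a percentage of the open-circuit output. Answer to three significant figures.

Unloaded V = 13.5 × 6.80/21.80 = 4.2110 V.
Loaded: Rb‖R_L = 5.786 kΩ, giving V = 13.5 × 5.786/20.79 = 3.7578 V.
Drop = (4.2110 − 3.7578) / 4.2110 = 10.8 %.

10.8 %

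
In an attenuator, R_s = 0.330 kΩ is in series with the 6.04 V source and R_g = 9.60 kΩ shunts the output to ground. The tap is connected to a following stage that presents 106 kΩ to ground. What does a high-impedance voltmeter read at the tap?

V_out ≈ 5.82 V

The load sits in parallel with R_g: R_g‖R_L = (9600 × 106000) / (9600 + 106000) = 8803 Ω.
V_out = 6.04 × 8803 / (330 + 8803) = 6.04 × 8803/9133 = 5.82 V.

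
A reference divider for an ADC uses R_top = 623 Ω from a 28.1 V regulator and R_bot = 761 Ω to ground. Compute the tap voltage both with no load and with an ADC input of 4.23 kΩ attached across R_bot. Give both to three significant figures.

Open-circuit: V = 28.1 × 761/(623 + 761) = 15.5 V.
With the load, R_bot becomes R_bot‖R_L = 645.0 Ω, so V = 28.1 × 645.0/1268 = 14.3 V.

Unloaded: 15.5 V; loaded: 14.3 V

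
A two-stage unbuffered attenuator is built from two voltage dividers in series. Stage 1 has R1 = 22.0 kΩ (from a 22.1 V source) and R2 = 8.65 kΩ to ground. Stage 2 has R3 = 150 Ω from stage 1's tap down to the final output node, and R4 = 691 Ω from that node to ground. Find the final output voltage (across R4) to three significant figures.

Stage 2 presents R3+R4 = 841.0 Ω as a load on stage 1's tap.
Stage 1's lower leg becomes R2‖(R3+R4) = 766.5 Ω, so V_mid = 22.1 × 766.5/22770 = 0.7440 V.
Stage 2 is itself unloaded: V_out = V_mid × R4/(R3+R4) = 0.7440 × 691/841.0 = 0.611 V.

V_out ≈ 0.611 V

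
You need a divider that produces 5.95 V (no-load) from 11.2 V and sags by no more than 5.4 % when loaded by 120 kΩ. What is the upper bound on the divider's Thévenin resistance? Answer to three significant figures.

Loading drop = R_th/(R_th + R_L) ≤ 0.0540, so R_th ≤ R_L · ε/(1−ε) = 120 kΩ × 0.0540/0.9460 = 6.85 kΩ.

R_th ≤ 6.85 kΩ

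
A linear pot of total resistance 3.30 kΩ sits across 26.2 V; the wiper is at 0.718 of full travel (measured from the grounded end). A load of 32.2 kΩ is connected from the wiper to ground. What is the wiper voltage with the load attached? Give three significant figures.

The wiper splits the pot into (1−α)R = 930.6 Ω above and αR = 2369 Ω below.
Lower section ‖ load = 2207 Ω.
V_wiper = 26.2 × 2207/(930.6 + 2207) = 18.4 V.

V ≈ 18.4 V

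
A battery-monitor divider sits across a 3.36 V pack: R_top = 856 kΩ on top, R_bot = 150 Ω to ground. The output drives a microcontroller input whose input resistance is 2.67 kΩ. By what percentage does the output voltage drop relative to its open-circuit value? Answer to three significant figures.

5.32 %

The divider's output (Thévenin) resistance is R_top‖R_bot = 150.0 Ω.
Fractional drop under load = R_th/(R_th + R_L) = 150.0 / (150.0 + 2670) = 0.05318.
So the output falls by 5.32 %.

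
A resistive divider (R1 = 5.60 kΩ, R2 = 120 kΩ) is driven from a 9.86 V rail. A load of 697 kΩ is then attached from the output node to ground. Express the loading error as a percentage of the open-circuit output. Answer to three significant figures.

0.762 %

The divider's output (Thévenin) resistance is R1‖R2 = 5.350 kΩ.
Fractional drop under load = R_th/(R_th + R_L) = 5.350 / (5.350 + 697) = 0.007618.
So the output falls by 0.762 %.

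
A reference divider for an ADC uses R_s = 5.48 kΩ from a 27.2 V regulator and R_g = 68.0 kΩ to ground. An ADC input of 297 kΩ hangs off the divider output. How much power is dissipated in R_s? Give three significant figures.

P ≈ 1.10 mW

Total resistance from the source is R_s + (R_g‖R_L) = 60.81 kΩ, so I = 27.2/60.81 kΩ = 0.4473 mA.
P = I²·R_s = (0.4473 mA)² × 5.48 kΩ = 1.10 mW.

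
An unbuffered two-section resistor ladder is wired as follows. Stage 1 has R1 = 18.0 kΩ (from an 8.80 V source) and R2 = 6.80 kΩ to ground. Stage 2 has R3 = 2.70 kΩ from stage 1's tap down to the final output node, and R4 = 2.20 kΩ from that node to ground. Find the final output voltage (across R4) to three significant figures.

V_out ≈ 0.540 V

Stage 2 presents R3+R4 = 4.900 kΩ as a load on stage 1's tap.
Stage 1's lower leg becomes R2‖(R3+R4) = 2.848 kΩ, so V_mid = 8.80 × 2.848/20.85 = 1.202 V.
Stage 2 is itself unloaded: V_out = V_mid × R4/(R3+R4) = 1.202 × 2.20/4.900 = 0.540 V.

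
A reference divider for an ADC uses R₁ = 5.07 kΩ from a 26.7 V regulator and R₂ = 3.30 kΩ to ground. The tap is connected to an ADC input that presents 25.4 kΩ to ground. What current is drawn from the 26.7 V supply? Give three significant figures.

R₂‖R_L = 2.921 kΩ, so the source sees R₁ + R₂‖R_L = 7.991 kΩ.
I = 26.7 V / 7.991 kΩ = 3.34 mA.

I ≈ 3.34 mA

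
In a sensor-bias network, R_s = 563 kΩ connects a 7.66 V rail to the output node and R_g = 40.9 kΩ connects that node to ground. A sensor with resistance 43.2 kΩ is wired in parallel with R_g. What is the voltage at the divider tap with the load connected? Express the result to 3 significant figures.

The load sits in parallel with R_g: R_g‖R_L = (40.9 × 43.2) / (40.9 + 43.2) = 21.01 kΩ.
V_out = 7.66 × 21.01 / (563 + 21.01) = 7.66 × 21.01/584.0 = 0.276 V.

V_out ≈ 0.276 V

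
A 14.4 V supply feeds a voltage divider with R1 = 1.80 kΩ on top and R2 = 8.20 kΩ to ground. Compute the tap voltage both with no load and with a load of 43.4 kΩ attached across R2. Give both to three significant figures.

Open-circuit: V = 14.4 × 8.20/(1.80 + 8.20) = 11.8 V.
With the load, R2 becomes R2‖R_L = 6.897 kΩ, so V = 14.4 × 6.897/8.697 = 11.4 V.

Unloaded: 11.8 V; loaded: 11.4 V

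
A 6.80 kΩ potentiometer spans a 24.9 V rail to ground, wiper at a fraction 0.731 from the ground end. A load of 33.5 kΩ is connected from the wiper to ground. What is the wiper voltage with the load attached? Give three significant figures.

V ≈ 17.5 V

The wiper splits the pot into (1−α)R = 1.829 kΩ above and αR = 4.971 kΩ below.
Lower section ‖ load = 4.329 kΩ.
V_wiper = 24.9 × 4.329/(1.829 + 4.329) = 17.5 V.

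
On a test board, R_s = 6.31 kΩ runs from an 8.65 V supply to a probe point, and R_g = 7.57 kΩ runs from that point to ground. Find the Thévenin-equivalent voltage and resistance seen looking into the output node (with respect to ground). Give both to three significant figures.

V_th is the open-circuit tap voltage: 8.65 × 7.57/(6.31 + 7.57) = 4.72 V.
With the supply zeroed, R_s and R_g appear in parallel from the tap: R_th = R_s‖R_g = (6.31 × 7.57)/13.88 = 3.44 kΩ.

V_th = 4.72 V, R_th = 3.44 kΩ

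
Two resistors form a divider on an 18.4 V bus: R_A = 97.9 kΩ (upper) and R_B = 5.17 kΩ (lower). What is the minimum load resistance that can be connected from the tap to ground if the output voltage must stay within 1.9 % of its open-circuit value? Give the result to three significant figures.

R_L(min) ≈ 254 kΩ

Output resistance R_th = R_A‖R_B = (97.9 × 5.17)/103.1 = 4.911 kΩ.
The fractional drop is R_th/(R_th + R_L); requiring this ≤ 0.0190 gives R_L ≥ R_th(1/0.0190 − 1) = 4.911 × 51.63 = 254 kΩ.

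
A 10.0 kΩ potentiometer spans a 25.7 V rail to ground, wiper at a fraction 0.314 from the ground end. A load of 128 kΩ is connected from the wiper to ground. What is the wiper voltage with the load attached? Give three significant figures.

The wiper splits the pot into (1−α)R = 6.860 kΩ above and αR = 3.140 kΩ below.
Lower section ‖ load = 3.065 kΩ.
V_wiper = 25.7 × 3.065/(6.860 + 3.065) = 7.94 V.

V ≈ 7.94 V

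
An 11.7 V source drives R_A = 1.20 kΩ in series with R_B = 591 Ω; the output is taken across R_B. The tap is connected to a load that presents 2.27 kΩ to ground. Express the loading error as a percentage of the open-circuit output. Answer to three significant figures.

14.9 %

Unloaded V = 11.7 × 591/1791 = 3.8608 V.
Loaded: R_B‖R_L = 468.9 Ω, giving V = 11.7 × 468.9/1669 = 3.2874 V.
Drop = (3.8608 − 3.2874) / 3.8608 = 14.9 %.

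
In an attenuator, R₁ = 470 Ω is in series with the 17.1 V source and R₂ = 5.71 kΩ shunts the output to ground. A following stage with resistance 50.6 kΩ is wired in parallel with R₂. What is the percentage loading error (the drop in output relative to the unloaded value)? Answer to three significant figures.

0.851 %

The divider's output (Thévenin) resistance is R₁‖R₂ = 434.3 Ω.
Fractional drop under load = R_th/(R_th + R_L) = 434.3 / (434.3 + 50600) = 0.008509.
So the output falls by 0.851 %.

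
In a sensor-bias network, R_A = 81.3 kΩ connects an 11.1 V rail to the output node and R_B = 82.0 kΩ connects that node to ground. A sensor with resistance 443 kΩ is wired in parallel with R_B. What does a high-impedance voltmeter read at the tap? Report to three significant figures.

V_out ≈ 5.10 V

The load sits in parallel with R_B: R_B‖R_L = (82.0 × 443) / (82.0 + 443) = 69.19 kΩ.
V_out = 11.1 × 69.19 / (81.3 + 69.19) = 11.1 × 69.19/150.5 = 5.10 V.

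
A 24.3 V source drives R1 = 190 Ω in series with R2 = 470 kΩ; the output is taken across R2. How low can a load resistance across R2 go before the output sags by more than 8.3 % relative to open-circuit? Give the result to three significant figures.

Output resistance R_th = R1‖R2 = (190 × 470000)/470200 = 189.9 Ω.
The fractional drop is R_th/(R_th + R_L); requiring this ≤ 0.0830 gives R_L ≥ R_th(1/0.0830 − 1) = 189.9 × 11.05 = 2.10 kΩ.

R_L(min) ≈ 2.10 kΩ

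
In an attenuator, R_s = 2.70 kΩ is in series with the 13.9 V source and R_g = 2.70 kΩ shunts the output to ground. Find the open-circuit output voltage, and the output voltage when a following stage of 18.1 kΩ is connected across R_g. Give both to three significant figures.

Open-circuit: V = 13.9 × 2.70/(2.70 + 2.70) = 6.95 V.
With the load, R_g becomes R_g‖R_L = 2.350 kΩ, so V = 13.9 × 2.350/5.050 = 6.47 V.

Unloaded: 6.95 V; loaded: 6.47 V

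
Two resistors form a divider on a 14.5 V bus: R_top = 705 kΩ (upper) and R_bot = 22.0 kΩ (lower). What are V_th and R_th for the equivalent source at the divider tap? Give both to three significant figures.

V_th = 0.439 V, R_th = 21.3 kΩ

V_th is the open-circuit tap voltage: 14.5 × 22.0/(705 + 22.0) = 0.439 V.
With the supply zeroed, R_top and R_bot appear in parallel from the tap: R_th = R_top‖R_bot = (705 × 22.0)/727.0 = 21.3 kΩ.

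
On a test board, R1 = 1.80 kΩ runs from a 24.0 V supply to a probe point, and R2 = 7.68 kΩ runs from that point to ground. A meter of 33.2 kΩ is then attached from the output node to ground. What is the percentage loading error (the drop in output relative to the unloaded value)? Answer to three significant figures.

4.21 %

The divider's output (Thévenin) resistance is R1‖R2 = 1.458 kΩ.
Fractional drop under load = R_th/(R_th + R_L) = 1.458 / (1.458 + 33.2) = 0.04207.
So the output falls by 4.21 %.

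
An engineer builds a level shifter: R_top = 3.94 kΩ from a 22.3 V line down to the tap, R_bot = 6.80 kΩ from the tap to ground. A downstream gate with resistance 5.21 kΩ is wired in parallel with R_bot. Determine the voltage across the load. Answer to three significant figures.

V_out ≈ 9.55 V

The load sits in parallel with R_bot: R_bot‖R_L = (6.80 × 5.21) / (6.80 + 5.21) = 2.950 kΩ.
V_out = 22.3 × 2.950 / (3.94 + 2.950) = 22.3 × 2.950/6.890 = 9.55 V.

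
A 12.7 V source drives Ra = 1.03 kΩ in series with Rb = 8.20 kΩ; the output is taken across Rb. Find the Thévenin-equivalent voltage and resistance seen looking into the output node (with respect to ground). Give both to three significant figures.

V_th is the open-circuit tap voltage: 12.7 × 8.20/(1.03 + 8.20) = 11.3 V.
With the supply zeroed, Ra and Rb appear in parallel from the tap: R_th = Ra‖Rb = (1.03 × 8.20)/9.230 = 915 Ω.

V_th = 11.3 V, R_th = 915 Ω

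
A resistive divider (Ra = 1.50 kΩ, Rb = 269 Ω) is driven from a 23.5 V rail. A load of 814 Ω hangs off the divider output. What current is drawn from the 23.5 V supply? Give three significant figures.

Rb‖R_L = 202.2 Ω, so the source sees Ra + Rb‖R_L = 1702 Ω.
I = 23.5 V / 1702 Ω = 13.8 mA.

I ≈ 13.8 mA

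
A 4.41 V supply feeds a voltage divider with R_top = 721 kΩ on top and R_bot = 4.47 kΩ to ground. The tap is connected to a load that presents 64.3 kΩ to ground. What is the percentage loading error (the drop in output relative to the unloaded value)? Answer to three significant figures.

The divider's output (Thévenin) resistance is R_top‖R_bot = 4.442 kΩ.
Fractional drop under load = R_th/(R_th + R_L) = 4.442 / (4.442 + 64.3) = 0.06462.
So the output falls by 6.46 %.

6.46 %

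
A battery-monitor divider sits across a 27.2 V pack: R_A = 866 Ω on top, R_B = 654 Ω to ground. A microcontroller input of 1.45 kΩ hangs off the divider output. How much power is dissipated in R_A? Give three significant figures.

P ≈ 370 mW

Total resistance from the source is R_A + (R_B‖R_L) = 1317 Ω, so I = 27.2/1317 Ω = 20.66 mA.
P = I²·R_A = (20.66 mA)² × 866 Ω = 370 mW.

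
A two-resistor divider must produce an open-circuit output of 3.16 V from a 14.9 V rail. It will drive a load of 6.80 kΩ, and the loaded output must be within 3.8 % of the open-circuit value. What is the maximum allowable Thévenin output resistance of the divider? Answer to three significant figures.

R_th ≤ 269 Ω

Loading drop = R_th/(R_th + R_L) ≤ 0.0380, so R_th ≤ R_L · ε/(1−ε) = 6.80 kΩ × 0.0380/0.9620 = 269 Ω.
(Any R1, R2 with R2/(R1+R2) = 0.212 and R1‖R2 ≤ 269 Ω will meet the spec.)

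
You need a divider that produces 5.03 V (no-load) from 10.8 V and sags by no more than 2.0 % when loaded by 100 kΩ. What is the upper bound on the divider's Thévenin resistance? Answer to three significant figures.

Loading drop = R_th/(R_th + R_L) ≤ 0.0200, so R_th ≤ R_L · ε/(1−ε) = 100 kΩ × 0.0200/0.9800 = 2.04 kΩ.
(Any R1, R2 with R2/(R1+R2) = 0.466 and R1‖R2 ≤ 2.04 kΩ will meet the spec.)

R_th ≤ 2.04 kΩ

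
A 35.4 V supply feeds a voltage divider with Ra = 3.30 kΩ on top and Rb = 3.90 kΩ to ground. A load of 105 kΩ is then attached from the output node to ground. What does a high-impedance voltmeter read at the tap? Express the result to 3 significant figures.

The load sits in parallel with Rb: Rb‖R_L = (3.90 × 105) / (3.90 + 105) = 3.760 kΩ.
V_out = 35.4 × 3.760 / (3.30 + 3.760) = 35.4 × 3.760/7.060 = 18.9 V.

V_out ≈ 18.9 V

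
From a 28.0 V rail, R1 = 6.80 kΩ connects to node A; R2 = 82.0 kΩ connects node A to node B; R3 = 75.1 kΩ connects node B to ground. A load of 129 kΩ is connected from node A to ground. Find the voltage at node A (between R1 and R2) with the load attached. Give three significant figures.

Below node A the series string R2+R3 = 157.1 kΩ sits in parallel with the 129 kΩ load: 70.84 kΩ.
V_A = 28.0 × 70.84/(6.80 + 70.84) = 25.5 V.

V ≈ 25.5 V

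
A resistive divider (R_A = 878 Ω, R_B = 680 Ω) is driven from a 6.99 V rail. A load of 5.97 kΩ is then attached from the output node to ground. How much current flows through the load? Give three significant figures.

R_B‖R_L = 610.5 Ω; V_out = 6.99 × 610.5/1488 = 2.867 V.
I_L = V_out / R_L = 2.867 / 5.97 kΩ = 0.480 mA.

I_L ≈ 0.480 mA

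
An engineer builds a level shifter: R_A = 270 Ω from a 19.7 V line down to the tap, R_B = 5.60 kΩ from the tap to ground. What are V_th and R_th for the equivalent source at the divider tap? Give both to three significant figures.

V_th = 18.8 V, R_th = 258 Ω

V_th is the open-circuit tap voltage: 19.7 × 5600/(270 + 5600) = 18.8 V.
With the supply zeroed, R_A and R_B appear in parallel from the tap: R_th = R_A‖R_B = (270 × 5600)/5870 = 258 Ω.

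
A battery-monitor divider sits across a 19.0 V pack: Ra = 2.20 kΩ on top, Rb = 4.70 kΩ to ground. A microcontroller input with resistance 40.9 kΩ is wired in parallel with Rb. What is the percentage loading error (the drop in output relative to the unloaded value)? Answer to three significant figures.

3.53 %

The divider's output (Thévenin) resistance is Ra‖Rb = 1.499 kΩ.
Fractional drop under load = R_th/(R_th + R_L) = 1.499 / (1.499 + 40.9) = 0.03534.
So the output falls by 3.53 %.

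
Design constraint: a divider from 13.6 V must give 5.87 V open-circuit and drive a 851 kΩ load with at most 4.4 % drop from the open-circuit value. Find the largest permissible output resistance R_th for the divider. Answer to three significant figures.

R_th ≤ 39.2 kΩ

Loading drop = R_th/(R_th + R_L) ≤ 0.0440, so R_th ≤ R_L · ε/(1−ε) = 851 kΩ × 0.0440/0.9560 = 39.2 kΩ.
(Any R1, R2 with R2/(R1+R2) = 0.432 and R1‖R2 ≤ 39.2 kΩ will meet the spec.)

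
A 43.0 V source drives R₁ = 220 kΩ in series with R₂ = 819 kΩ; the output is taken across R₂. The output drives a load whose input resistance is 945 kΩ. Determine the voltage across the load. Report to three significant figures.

V_out ≈ 28.6 V

The load sits in parallel with R₂: R₂‖R_L = (819 × 945) / (819 + 945) = 438.8 kΩ.
V_out = 43.0 × 438.8 / (220 + 438.8) = 43.0 × 438.8/658.8 = 28.6 V.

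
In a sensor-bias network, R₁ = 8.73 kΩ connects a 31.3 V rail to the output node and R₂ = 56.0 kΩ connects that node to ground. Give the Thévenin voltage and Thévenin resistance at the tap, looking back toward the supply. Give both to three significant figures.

V_th = 27.1 V, R_th = 7.55 kΩ

V_th is the open-circuit tap voltage: 31.3 × 56.0/(8.73 + 56.0) = 27.1 V.
With the supply zeroed, R₁ and R₂ appear in parallel from the tap: R_th = R₁‖R₂ = (8.73 × 56.0)/64.73 = 7.55 kΩ.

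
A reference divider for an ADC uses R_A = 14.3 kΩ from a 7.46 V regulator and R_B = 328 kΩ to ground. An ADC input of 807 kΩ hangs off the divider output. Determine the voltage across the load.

V_out ≈ 7.03 V

The load sits in parallel with R_B: R_B‖R_L = (328 × 807) / (328 + 807) = 233.2 kΩ.
V_out = 7.46 × 233.2 / (14.3 + 233.2) = 7.46 × 233.2/247.5 = 7.03 V.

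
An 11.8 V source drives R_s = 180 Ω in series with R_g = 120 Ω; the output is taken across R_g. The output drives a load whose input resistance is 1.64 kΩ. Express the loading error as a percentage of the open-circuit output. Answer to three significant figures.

4.21 %

The divider's output (Thévenin) resistance is R_s‖R_g = 72.00 Ω.
Fractional drop under load = R_th/(R_th + R_L) = 72.00 / (72.00 + 1640) = 0.04206.
So the output falls by 4.21 %.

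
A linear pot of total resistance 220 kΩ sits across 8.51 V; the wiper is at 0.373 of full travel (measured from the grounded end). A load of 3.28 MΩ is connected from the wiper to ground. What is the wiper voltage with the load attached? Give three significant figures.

The wiper splits the pot into (1−α)R = 137.9 kΩ above and αR = 82.06 kΩ below.
Lower section ‖ load = 80.06 kΩ.
V_wiper = 8.51 × 80.06/(137.9 + 80.06) = 3.13 V.

V ≈ 3.13 V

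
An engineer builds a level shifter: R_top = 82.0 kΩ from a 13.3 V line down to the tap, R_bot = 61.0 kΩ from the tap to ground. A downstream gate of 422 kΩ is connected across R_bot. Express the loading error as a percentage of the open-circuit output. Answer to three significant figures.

The divider's output (Thévenin) resistance is R_top‖R_bot = 34.98 kΩ.
Fractional drop under load = R_th/(R_th + R_L) = 34.98 / (34.98 + 422) = 0.07654.
So the output falls by 7.65 %.

7.65 %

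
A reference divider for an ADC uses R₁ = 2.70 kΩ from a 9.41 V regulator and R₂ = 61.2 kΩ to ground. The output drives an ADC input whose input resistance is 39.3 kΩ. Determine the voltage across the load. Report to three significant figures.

V_out ≈ 8.46 V

The load sits in parallel with R₂: R₂‖R_L = (61.2 × 39.3) / (61.2 + 39.3) = 23.93 kΩ.
V_out = 9.41 × 23.93 / (2.70 + 23.93) = 9.41 × 23.93/26.63 = 8.46 V.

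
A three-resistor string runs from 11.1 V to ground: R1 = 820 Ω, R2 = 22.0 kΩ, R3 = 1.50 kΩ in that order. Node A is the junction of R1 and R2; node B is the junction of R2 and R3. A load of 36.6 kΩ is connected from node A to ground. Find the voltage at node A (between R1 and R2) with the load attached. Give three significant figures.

Below node A the series string R2+R3 = 23500 Ω sits in parallel with the 36600 Ω load: 14310 Ω.
V_A = 11.1 × 14310/(820 + 14310) = 10.5 V.

V ≈ 10.5 V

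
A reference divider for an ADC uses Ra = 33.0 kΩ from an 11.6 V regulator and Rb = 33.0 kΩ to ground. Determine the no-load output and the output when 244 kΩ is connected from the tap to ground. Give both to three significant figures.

Open-circuit: V = 11.6 × 33.0/(33.0 + 33.0) = 5.80 V.
With the load, Rb becomes Rb‖R_L = 29.07 kΩ, so V = 11.6 × 29.07/62.07 = 5.43 V.

Unloaded: 5.80 V; loaded: 5.43 V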